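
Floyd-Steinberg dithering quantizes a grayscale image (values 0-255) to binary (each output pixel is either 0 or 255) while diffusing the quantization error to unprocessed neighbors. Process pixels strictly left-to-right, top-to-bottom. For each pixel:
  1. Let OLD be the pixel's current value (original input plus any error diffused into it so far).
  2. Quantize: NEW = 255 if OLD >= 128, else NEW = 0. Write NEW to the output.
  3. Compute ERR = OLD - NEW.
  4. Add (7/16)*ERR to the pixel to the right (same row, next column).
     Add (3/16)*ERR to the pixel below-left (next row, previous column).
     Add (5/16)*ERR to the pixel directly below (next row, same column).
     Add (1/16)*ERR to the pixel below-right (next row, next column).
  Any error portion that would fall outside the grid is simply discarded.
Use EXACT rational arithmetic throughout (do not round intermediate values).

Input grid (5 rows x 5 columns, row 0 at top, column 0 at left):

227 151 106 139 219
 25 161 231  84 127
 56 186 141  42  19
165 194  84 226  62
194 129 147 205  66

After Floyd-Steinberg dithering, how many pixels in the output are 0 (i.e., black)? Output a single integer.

Answer: 12

Derivation:
(0,0): OLD=227 → NEW=255, ERR=-28
(0,1): OLD=555/4 → NEW=255, ERR=-465/4
(0,2): OLD=3529/64 → NEW=0, ERR=3529/64
(0,3): OLD=167039/1024 → NEW=255, ERR=-94081/1024
(0,4): OLD=2929529/16384 → NEW=255, ERR=-1248391/16384
(1,0): OLD=-355/64 → NEW=0, ERR=-355/64
(1,1): OLD=66987/512 → NEW=255, ERR=-63573/512
(1,2): OLD=2775719/16384 → NEW=255, ERR=-1402201/16384
(1,3): OLD=459115/65536 → NEW=0, ERR=459115/65536
(1,4): OLD=105393953/1048576 → NEW=0, ERR=105393953/1048576
(2,0): OLD=253833/8192 → NEW=0, ERR=253833/8192
(2,1): OLD=37843283/262144 → NEW=255, ERR=-29003437/262144
(2,2): OLD=249156729/4194304 → NEW=0, ERR=249156729/4194304
(2,3): OLD=5615350171/67108864 → NEW=0, ERR=5615350171/67108864
(2,4): OLD=93904744573/1073741824 → NEW=0, ERR=93904744573/1073741824
(3,0): OLD=645663129/4194304 → NEW=255, ERR=-423884391/4194304
(3,1): OLD=4304543301/33554432 → NEW=255, ERR=-4251836859/33554432
(3,2): OLD=60022306151/1073741824 → NEW=0, ERR=60022306151/1073741824
(3,3): OLD=637191618583/2147483648 → NEW=255, ERR=89583288343/2147483648
(3,4): OLD=3876125448419/34359738368 → NEW=0, ERR=3876125448419/34359738368
(4,0): OLD=74442070711/536870912 → NEW=255, ERR=-62460011849/536870912
(4,1): OLD=733021575767/17179869184 → NEW=0, ERR=733021575767/17179869184
(4,2): OLD=50313046291641/274877906944 → NEW=255, ERR=-19780819979079/274877906944
(4,3): OLD=928859820598999/4398046511104 → NEW=255, ERR=-192642039732521/4398046511104
(4,4): OLD=5960029699112801/70368744177664 → NEW=0, ERR=5960029699112801/70368744177664
Output grid:
  Row 0: ##.##  (1 black, running=1)
  Row 1: .##..  (3 black, running=4)
  Row 2: .#...  (4 black, running=8)
  Row 3: ##.#.  (2 black, running=10)
  Row 4: #.##.  (2 black, running=12)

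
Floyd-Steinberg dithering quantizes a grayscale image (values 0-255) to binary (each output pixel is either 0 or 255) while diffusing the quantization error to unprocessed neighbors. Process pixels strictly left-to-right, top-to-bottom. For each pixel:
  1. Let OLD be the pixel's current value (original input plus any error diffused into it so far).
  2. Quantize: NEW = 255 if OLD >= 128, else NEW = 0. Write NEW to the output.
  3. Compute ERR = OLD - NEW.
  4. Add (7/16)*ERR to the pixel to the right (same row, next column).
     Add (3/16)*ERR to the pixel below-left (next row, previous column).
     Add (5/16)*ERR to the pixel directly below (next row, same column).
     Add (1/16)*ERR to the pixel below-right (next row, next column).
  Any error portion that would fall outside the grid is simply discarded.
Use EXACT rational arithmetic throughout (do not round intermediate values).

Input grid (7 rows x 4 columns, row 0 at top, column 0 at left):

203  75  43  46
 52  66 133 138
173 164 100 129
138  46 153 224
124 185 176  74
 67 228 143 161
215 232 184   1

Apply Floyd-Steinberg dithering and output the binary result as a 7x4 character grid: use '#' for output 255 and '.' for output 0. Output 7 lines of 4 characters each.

Answer: #...
..##
##..
..##
###.
.#.#
###.

Derivation:
(0,0): OLD=203 → NEW=255, ERR=-52
(0,1): OLD=209/4 → NEW=0, ERR=209/4
(0,2): OLD=4215/64 → NEW=0, ERR=4215/64
(0,3): OLD=76609/1024 → NEW=0, ERR=76609/1024
(1,0): OLD=2915/64 → NEW=0, ERR=2915/64
(1,1): OLD=57013/512 → NEW=0, ERR=57013/512
(1,2): OLD=3597785/16384 → NEW=255, ERR=-580135/16384
(1,3): OLD=39322687/262144 → NEW=255, ERR=-27524033/262144
(2,0): OLD=1704855/8192 → NEW=255, ERR=-384105/8192
(2,1): OLD=45742061/262144 → NEW=255, ERR=-21104659/262144
(2,2): OLD=21488193/524288 → NEW=0, ERR=21488193/524288
(2,3): OLD=938743133/8388608 → NEW=0, ERR=938743133/8388608
(3,0): OLD=454043175/4194304 → NEW=0, ERR=454043175/4194304
(3,1): OLD=4895992121/67108864 → NEW=0, ERR=4895992121/67108864
(3,2): OLD=229433929927/1073741824 → NEW=255, ERR=-44370235193/1073741824
(3,3): OLD=4182502475249/17179869184 → NEW=255, ERR=-198364166671/17179869184
(4,0): OLD=184155416539/1073741824 → NEW=255, ERR=-89648748581/1073741824
(4,1): OLD=1462769137937/8589934592 → NEW=255, ERR=-727664183023/8589934592
(4,2): OLD=35299875727345/274877906944 → NEW=255, ERR=-34793990543375/274877906944
(4,3): OLD=54669594474983/4398046511104 → NEW=0, ERR=54669594474983/4398046511104
(5,0): OLD=3439467390315/137438953472 → NEW=0, ERR=3439467390315/137438953472
(5,1): OLD=807148827445581/4398046511104 → NEW=255, ERR=-314353032885939/4398046511104
(5,2): OLD=152193270795361/2199023255552 → NEW=0, ERR=152193270795361/2199023255552
(5,3): OLD=13176717727419873/70368744177664 → NEW=255, ERR=-4767312037884447/70368744177664
(6,0): OLD=14736535681990343/70368744177664 → NEW=255, ERR=-3207494083313977/70368744177664
(6,1): OLD=229979638473611745/1125899906842624 → NEW=255, ERR=-57124837771257375/1125899906842624
(6,2): OLD=2995084880344753751/18014398509481984 → NEW=255, ERR=-1598586739573152169/18014398509481984
(6,3): OLD=-15757268934996848287/288230376151711744 → NEW=0, ERR=-15757268934996848287/288230376151711744
Row 0: #...
Row 1: ..##
Row 2: ##..
Row 3: ..##
Row 4: ###.
Row 5: .#.#
Row 6: ###.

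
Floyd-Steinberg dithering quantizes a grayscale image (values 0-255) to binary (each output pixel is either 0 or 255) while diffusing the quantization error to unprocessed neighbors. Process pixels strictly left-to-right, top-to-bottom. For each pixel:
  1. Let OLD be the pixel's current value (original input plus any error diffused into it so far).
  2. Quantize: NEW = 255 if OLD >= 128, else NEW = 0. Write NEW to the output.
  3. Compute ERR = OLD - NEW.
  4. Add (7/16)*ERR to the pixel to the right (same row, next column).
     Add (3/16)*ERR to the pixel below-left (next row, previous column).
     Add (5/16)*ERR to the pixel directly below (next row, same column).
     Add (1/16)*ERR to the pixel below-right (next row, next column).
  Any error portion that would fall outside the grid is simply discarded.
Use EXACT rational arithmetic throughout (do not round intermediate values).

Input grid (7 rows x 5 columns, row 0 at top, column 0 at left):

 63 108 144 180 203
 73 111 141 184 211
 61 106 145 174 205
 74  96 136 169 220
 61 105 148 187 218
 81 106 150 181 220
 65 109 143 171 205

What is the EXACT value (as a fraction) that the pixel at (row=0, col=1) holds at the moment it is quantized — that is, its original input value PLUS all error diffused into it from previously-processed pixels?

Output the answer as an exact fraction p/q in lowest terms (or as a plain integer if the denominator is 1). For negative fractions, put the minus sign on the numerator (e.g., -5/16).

(0,0): OLD=63 → NEW=0, ERR=63
(0,1): OLD=2169/16 → NEW=255, ERR=-1911/16
Target (0,1): original=108, with diffused error = 2169/16

Answer: 2169/16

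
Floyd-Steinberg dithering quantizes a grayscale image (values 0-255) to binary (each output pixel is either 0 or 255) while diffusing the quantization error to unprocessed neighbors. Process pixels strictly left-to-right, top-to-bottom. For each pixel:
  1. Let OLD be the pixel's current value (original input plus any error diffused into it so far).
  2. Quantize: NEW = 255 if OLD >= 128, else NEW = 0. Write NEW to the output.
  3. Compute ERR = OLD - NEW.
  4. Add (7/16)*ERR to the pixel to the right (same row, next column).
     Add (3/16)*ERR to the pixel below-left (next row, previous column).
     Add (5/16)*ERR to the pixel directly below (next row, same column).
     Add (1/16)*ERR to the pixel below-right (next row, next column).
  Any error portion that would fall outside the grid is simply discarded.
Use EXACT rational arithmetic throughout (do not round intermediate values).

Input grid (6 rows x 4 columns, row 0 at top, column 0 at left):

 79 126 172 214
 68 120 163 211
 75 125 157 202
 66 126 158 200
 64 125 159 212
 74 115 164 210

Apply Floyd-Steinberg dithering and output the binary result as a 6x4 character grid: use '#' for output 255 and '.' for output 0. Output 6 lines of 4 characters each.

(0,0): OLD=79 → NEW=0, ERR=79
(0,1): OLD=2569/16 → NEW=255, ERR=-1511/16
(0,2): OLD=33455/256 → NEW=255, ERR=-31825/256
(0,3): OLD=653769/4096 → NEW=255, ERR=-390711/4096
(1,0): OLD=19195/256 → NEW=0, ERR=19195/256
(1,1): OLD=214877/2048 → NEW=0, ERR=214877/2048
(1,2): OLD=9585697/65536 → NEW=255, ERR=-7125983/65536
(1,3): OLD=131963575/1048576 → NEW=0, ERR=131963575/1048576
(2,0): OLD=3870031/32768 → NEW=0, ERR=3870031/32768
(2,1): OLD=203168725/1048576 → NEW=255, ERR=-64218155/1048576
(2,2): OLD=265040617/2097152 → NEW=0, ERR=265040617/2097152
(2,3): OLD=9724883877/33554432 → NEW=255, ERR=1168503717/33554432
(3,0): OLD=1533846751/16777216 → NEW=0, ERR=1533846751/16777216
(3,1): OLD=47764772993/268435456 → NEW=255, ERR=-20686268287/268435456
(3,2): OLD=715031191167/4294967296 → NEW=255, ERR=-380185469313/4294967296
(3,3): OLD=12373242624505/68719476736 → NEW=255, ERR=-5150223943175/68719476736
(4,0): OLD=335526842163/4294967296 → NEW=0, ERR=335526842163/4294967296
(4,1): OLD=4267914692249/34359738368 → NEW=0, ERR=4267914692249/34359738368
(4,2): OLD=183411960451833/1099511627776 → NEW=255, ERR=-96963504631047/1099511627776
(4,3): OLD=2541453513400735/17592186044416 → NEW=255, ERR=-1944553927925345/17592186044416
(5,0): OLD=66906747990979/549755813888 → NEW=0, ERR=66906747990979/549755813888
(5,1): OLD=3437666575441973/17592186044416 → NEW=255, ERR=-1048340865884107/17592186044416
(5,2): OLD=856810633985329/8796093022208 → NEW=0, ERR=856810633985329/8796093022208
(5,3): OLD=59830908271308889/281474976710656 → NEW=255, ERR=-11945210789908391/281474976710656
Row 0: .###
Row 1: ..#.
Row 2: .#.#
Row 3: .###
Row 4: ..##
Row 5: .#.#

Answer: .###
..#.
.#.#
.###
..##
.#.#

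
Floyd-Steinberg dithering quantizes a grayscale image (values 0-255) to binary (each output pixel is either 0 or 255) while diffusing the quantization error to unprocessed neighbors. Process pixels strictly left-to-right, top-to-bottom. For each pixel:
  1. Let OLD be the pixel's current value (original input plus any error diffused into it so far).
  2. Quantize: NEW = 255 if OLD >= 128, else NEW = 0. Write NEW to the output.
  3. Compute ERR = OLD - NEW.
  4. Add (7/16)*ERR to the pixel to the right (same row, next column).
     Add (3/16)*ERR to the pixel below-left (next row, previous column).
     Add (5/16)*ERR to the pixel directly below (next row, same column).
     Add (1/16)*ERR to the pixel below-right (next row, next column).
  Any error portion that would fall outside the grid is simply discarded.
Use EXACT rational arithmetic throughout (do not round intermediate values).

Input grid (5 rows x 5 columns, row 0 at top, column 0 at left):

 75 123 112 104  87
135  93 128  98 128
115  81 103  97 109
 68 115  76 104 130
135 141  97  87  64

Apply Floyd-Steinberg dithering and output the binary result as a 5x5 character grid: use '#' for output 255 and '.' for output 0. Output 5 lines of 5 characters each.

(0,0): OLD=75 → NEW=0, ERR=75
(0,1): OLD=2493/16 → NEW=255, ERR=-1587/16
(0,2): OLD=17563/256 → NEW=0, ERR=17563/256
(0,3): OLD=548925/4096 → NEW=255, ERR=-495555/4096
(0,4): OLD=2232747/65536 → NEW=0, ERR=2232747/65536
(1,0): OLD=35799/256 → NEW=255, ERR=-29481/256
(1,1): OLD=59745/2048 → NEW=0, ERR=59745/2048
(1,2): OLD=8737141/65536 → NEW=255, ERR=-7974539/65536
(1,3): OLD=4622161/262144 → NEW=0, ERR=4622161/262144
(1,4): OLD=582165459/4194304 → NEW=255, ERR=-487382061/4194304
(2,0): OLD=2768315/32768 → NEW=0, ERR=2768315/32768
(2,1): OLD=101779513/1048576 → NEW=0, ERR=101779513/1048576
(2,2): OLD=1888602091/16777216 → NEW=0, ERR=1888602091/16777216
(2,3): OLD=32847478673/268435456 → NEW=0, ERR=32847478673/268435456
(2,4): OLD=546854619319/4294967296 → NEW=0, ERR=546854619319/4294967296
(3,0): OLD=1889119627/16777216 → NEW=0, ERR=1889119627/16777216
(3,1): OLD=29659729711/134217728 → NEW=255, ERR=-4565790929/134217728
(3,2): OLD=538182600117/4294967296 → NEW=0, ERR=538182600117/4294967296
(3,3): OLD=1958243508557/8589934592 → NEW=255, ERR=-232189812403/8589934592
(3,4): OLD=22761400775265/137438953472 → NEW=255, ERR=-12285532360095/137438953472
(4,0): OLD=351777704773/2147483648 → NEW=255, ERR=-195830625467/2147483648
(4,1): OLD=8315453339461/68719476736 → NEW=0, ERR=8315453339461/68719476736
(4,2): OLD=200005168826539/1099511627776 → NEW=255, ERR=-80370296256341/1099511627776
(4,3): OLD=662248601119557/17592186044416 → NEW=0, ERR=662248601119557/17592186044416
(4,4): OLD=14311873271056739/281474976710656 → NEW=0, ERR=14311873271056739/281474976710656
Row 0: .#.#.
Row 1: #.#.#
Row 2: .....
Row 3: .#.##
Row 4: #.#..

Answer: .#.#.
#.#.#
.....
.#.##
#.#..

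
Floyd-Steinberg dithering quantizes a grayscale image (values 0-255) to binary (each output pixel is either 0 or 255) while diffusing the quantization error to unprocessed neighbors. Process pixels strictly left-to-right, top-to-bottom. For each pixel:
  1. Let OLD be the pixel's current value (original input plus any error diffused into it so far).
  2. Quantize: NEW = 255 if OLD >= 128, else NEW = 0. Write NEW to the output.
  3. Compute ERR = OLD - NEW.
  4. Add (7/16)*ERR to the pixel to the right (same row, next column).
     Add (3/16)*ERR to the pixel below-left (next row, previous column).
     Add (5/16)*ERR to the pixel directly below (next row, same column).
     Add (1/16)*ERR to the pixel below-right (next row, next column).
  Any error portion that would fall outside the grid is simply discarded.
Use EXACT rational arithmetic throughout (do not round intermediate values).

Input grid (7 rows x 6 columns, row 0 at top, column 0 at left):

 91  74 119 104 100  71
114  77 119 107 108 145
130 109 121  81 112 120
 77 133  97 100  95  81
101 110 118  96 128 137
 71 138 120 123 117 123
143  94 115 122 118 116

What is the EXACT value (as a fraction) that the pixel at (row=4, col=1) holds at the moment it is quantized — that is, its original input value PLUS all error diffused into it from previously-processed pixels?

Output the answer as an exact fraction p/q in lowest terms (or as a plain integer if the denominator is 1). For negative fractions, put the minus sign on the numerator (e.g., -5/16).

Answer: 4874943304721/34359738368

Derivation:
(0,0): OLD=91 → NEW=0, ERR=91
(0,1): OLD=1821/16 → NEW=0, ERR=1821/16
(0,2): OLD=43211/256 → NEW=255, ERR=-22069/256
(0,3): OLD=271501/4096 → NEW=0, ERR=271501/4096
(0,4): OLD=8454107/65536 → NEW=255, ERR=-8257573/65536
(0,5): OLD=16645885/1048576 → NEW=0, ERR=16645885/1048576
(1,0): OLD=41927/256 → NEW=255, ERR=-23353/256
(1,1): OLD=127345/2048 → NEW=0, ERR=127345/2048
(1,2): OLD=9096773/65536 → NEW=255, ERR=-7614907/65536
(1,3): OLD=12547745/262144 → NEW=0, ERR=12547745/262144
(1,4): OLD=1622112259/16777216 → NEW=0, ERR=1622112259/16777216
(1,5): OLD=49495659045/268435456 → NEW=255, ERR=-18955382235/268435456
(2,0): OLD=3707755/32768 → NEW=0, ERR=3707755/32768
(2,1): OLD=157755465/1048576 → NEW=255, ERR=-109631415/1048576
(2,2): OLD=869204251/16777216 → NEW=0, ERR=869204251/16777216
(2,3): OLD=17379950339/134217728 → NEW=255, ERR=-16845570301/134217728
(2,4): OLD=330950077833/4294967296 → NEW=0, ERR=330950077833/4294967296
(2,5): OLD=9461817912655/68719476736 → NEW=255, ERR=-8061648655025/68719476736
(3,0): OLD=1556192187/16777216 → NEW=0, ERR=1556192187/16777216
(3,1): OLD=21165365535/134217728 → NEW=255, ERR=-13060155105/134217728
(3,2): OLD=43541733069/1073741824 → NEW=0, ERR=43541733069/1073741824
(3,3): OLD=6611191473127/68719476736 → NEW=0, ERR=6611191473127/68719476736
(3,4): OLD=72199036609031/549755813888 → NEW=255, ERR=-67988695932409/549755813888
(3,5): OLD=-43541672966391/8796093022208 → NEW=0, ERR=-43541672966391/8796093022208
(4,0): OLD=239963070613/2147483648 → NEW=0, ERR=239963070613/2147483648
(4,1): OLD=4874943304721/34359738368 → NEW=255, ERR=-3886789979119/34359738368
Target (4,1): original=110, with diffused error = 4874943304721/34359738368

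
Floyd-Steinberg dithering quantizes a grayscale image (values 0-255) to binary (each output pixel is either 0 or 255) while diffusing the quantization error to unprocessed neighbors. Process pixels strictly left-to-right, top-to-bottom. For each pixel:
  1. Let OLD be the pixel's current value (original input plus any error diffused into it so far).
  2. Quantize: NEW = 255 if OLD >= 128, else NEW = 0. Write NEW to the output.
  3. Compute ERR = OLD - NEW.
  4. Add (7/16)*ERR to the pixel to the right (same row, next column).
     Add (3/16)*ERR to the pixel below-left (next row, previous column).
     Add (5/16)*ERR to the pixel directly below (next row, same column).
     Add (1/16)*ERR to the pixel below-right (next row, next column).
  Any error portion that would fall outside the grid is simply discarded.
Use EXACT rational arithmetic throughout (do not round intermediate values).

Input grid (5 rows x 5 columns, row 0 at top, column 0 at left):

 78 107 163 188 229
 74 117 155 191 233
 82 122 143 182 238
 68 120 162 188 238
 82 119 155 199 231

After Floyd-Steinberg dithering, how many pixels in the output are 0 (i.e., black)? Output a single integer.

(0,0): OLD=78 → NEW=0, ERR=78
(0,1): OLD=1129/8 → NEW=255, ERR=-911/8
(0,2): OLD=14487/128 → NEW=0, ERR=14487/128
(0,3): OLD=486433/2048 → NEW=255, ERR=-35807/2048
(0,4): OLD=7253223/32768 → NEW=255, ERR=-1102617/32768
(1,0): OLD=9859/128 → NEW=0, ERR=9859/128
(1,1): OLD=144597/1024 → NEW=255, ERR=-116523/1024
(1,2): OLD=4266041/32768 → NEW=255, ERR=-4089799/32768
(1,3): OLD=17261669/131072 → NEW=255, ERR=-16161691/131072
(1,4): OLD=351160591/2097152 → NEW=255, ERR=-183613169/2097152
(2,0): OLD=1388279/16384 → NEW=0, ERR=1388279/16384
(2,1): OLD=55009869/524288 → NEW=0, ERR=55009869/524288
(2,2): OLD=1003856039/8388608 → NEW=0, ERR=1003856039/8388608
(2,3): OLD=23032531077/134217728 → NEW=255, ERR=-11192989563/134217728
(2,4): OLD=357444395619/2147483648 → NEW=255, ERR=-190163934621/2147483648
(3,0): OLD=957579591/8388608 → NEW=0, ERR=957579591/8388608
(3,1): OLD=15466170491/67108864 → NEW=255, ERR=-1646589829/67108864
(3,2): OLD=385652134265/2147483648 → NEW=255, ERR=-161956195975/2147483648
(3,3): OLD=514624202305/4294967296 → NEW=0, ERR=514624202305/4294967296
(3,4): OLD=17697789867077/68719476736 → NEW=255, ERR=174323299397/68719476736
(4,0): OLD=121410243721/1073741824 → NEW=0, ERR=121410243721/1073741824
(4,1): OLD=5284369692617/34359738368 → NEW=255, ERR=-3477363591223/34359738368
(4,2): OLD=59422037198951/549755813888 → NEW=0, ERR=59422037198951/549755813888
(4,3): OLD=2458459234303177/8796093022208 → NEW=255, ERR=215455513640137/8796093022208
(4,4): OLD=35184065683496447/140737488355328 → NEW=255, ERR=-703993847112193/140737488355328
Output grid:
  Row 0: .#.##  (2 black, running=2)
  Row 1: .####  (1 black, running=3)
  Row 2: ...##  (3 black, running=6)
  Row 3: .##.#  (2 black, running=8)
  Row 4: .#.##  (2 black, running=10)

Answer: 10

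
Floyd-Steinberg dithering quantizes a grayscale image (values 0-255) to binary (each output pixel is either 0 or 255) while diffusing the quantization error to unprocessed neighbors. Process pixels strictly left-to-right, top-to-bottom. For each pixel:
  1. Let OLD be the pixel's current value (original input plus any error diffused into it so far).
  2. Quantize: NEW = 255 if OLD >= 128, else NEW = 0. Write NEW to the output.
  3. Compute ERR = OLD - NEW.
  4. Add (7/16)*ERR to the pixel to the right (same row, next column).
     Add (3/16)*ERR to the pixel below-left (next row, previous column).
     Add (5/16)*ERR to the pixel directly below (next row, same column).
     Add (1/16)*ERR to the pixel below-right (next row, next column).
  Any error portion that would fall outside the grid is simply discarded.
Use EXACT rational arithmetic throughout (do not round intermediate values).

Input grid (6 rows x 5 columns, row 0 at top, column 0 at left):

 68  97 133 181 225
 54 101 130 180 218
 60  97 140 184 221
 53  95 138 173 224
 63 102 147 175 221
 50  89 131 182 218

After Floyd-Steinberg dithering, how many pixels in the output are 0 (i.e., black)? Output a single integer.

Answer: 13

Derivation:
(0,0): OLD=68 → NEW=0, ERR=68
(0,1): OLD=507/4 → NEW=0, ERR=507/4
(0,2): OLD=12061/64 → NEW=255, ERR=-4259/64
(0,3): OLD=155531/1024 → NEW=255, ERR=-105589/1024
(0,4): OLD=2947277/16384 → NEW=255, ERR=-1230643/16384
(1,0): OLD=6337/64 → NEW=0, ERR=6337/64
(1,1): OLD=89959/512 → NEW=255, ERR=-40601/512
(1,2): OLD=1033811/16384 → NEW=0, ERR=1033811/16384
(1,3): OLD=10298311/65536 → NEW=255, ERR=-6413369/65536
(1,4): OLD=152325429/1048576 → NEW=255, ERR=-115061451/1048576
(2,0): OLD=623197/8192 → NEW=0, ERR=623197/8192
(2,1): OLD=32380271/262144 → NEW=0, ERR=32380271/262144
(2,2): OLD=798821197/4194304 → NEW=255, ERR=-270726323/4194304
(2,3): OLD=7284586839/67108864 → NEW=0, ERR=7284586839/67108864
(2,4): OLD=244902096801/1073741824 → NEW=255, ERR=-28902068319/1073741824
(3,0): OLD=419150445/4194304 → NEW=0, ERR=419150445/4194304
(3,1): OLD=5703357385/33554432 → NEW=255, ERR=-2853022775/33554432
(3,2): OLD=116719056915/1073741824 → NEW=0, ERR=116719056915/1073741824
(3,3): OLD=526988196339/2147483648 → NEW=255, ERR=-20620133901/2147483648
(3,4): OLD=7496326552783/34359738368 → NEW=255, ERR=-1265406731057/34359738368
(4,0): OLD=42029816931/536870912 → NEW=0, ERR=42029816931/536870912
(4,1): OLD=2341740134467/17179869184 → NEW=255, ERR=-2039126507453/17179869184
(4,2): OLD=33515060447373/274877906944 → NEW=0, ERR=33515060447373/274877906944
(4,3): OLD=990576993903043/4398046511104 → NEW=255, ERR=-130924866428477/4398046511104
(4,4): OLD=13782928056158677/70368744177664 → NEW=255, ERR=-4161101709145643/70368744177664
(5,0): OLD=14351286533801/274877906944 → NEW=0, ERR=14351286533801/274877906944
(5,1): OLD=225409736119707/2199023255552 → NEW=0, ERR=225409736119707/2199023255552
(5,2): OLD=14140455643546323/70368744177664 → NEW=255, ERR=-3803574121757997/70368744177664
(5,3): OLD=40977831306465997/281474976710656 → NEW=255, ERR=-30798287754751283/281474976710656
(5,4): OLD=674595478849173759/4503599627370496 → NEW=255, ERR=-473822426130302721/4503599627370496
Output grid:
  Row 0: ..###  (2 black, running=2)
  Row 1: .#.##  (2 black, running=4)
  Row 2: ..#.#  (3 black, running=7)
  Row 3: .#.##  (2 black, running=9)
  Row 4: .#.##  (2 black, running=11)
  Row 5: ..###  (2 black, running=13)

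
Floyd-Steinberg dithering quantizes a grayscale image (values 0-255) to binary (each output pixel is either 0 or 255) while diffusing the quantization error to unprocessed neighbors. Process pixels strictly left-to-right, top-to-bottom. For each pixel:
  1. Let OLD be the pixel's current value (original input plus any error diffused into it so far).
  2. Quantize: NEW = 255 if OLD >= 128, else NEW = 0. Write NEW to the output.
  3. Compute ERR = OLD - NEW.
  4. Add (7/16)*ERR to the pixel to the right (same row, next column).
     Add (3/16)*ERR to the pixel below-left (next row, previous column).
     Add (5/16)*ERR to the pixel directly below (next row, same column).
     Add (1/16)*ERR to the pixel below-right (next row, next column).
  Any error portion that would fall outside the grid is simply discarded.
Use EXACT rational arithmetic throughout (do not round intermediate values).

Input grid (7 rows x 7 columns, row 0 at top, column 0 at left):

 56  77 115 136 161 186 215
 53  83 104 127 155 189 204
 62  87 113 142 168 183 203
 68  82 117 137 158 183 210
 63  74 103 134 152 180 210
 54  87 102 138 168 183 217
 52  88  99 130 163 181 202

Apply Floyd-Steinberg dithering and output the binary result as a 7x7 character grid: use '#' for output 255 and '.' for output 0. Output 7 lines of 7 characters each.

Answer: ..#.###
.#.#.##
..#.#.#
.#.####
..#..##
.#.##.#
...#.##

Derivation:
(0,0): OLD=56 → NEW=0, ERR=56
(0,1): OLD=203/2 → NEW=0, ERR=203/2
(0,2): OLD=5101/32 → NEW=255, ERR=-3059/32
(0,3): OLD=48219/512 → NEW=0, ERR=48219/512
(0,4): OLD=1656445/8192 → NEW=255, ERR=-432515/8192
(0,5): OLD=21351787/131072 → NEW=255, ERR=-12071573/131072
(0,6): OLD=366386669/2097152 → NEW=255, ERR=-168387091/2097152
(1,0): OLD=2865/32 → NEW=0, ERR=2865/32
(1,1): OLD=35703/256 → NEW=255, ERR=-29577/256
(1,2): OLD=389795/8192 → NEW=0, ERR=389795/8192
(1,3): OLD=5287895/32768 → NEW=255, ERR=-3067945/32768
(1,4): OLD=180684245/2097152 → NEW=0, ERR=180684245/2097152
(1,5): OLD=3012483205/16777216 → NEW=255, ERR=-1265706875/16777216
(1,6): OLD=37620239915/268435456 → NEW=255, ERR=-30830801365/268435456
(2,0): OLD=279821/4096 → NEW=0, ERR=279821/4096
(2,1): OLD=12491263/131072 → NEW=0, ERR=12491263/131072
(2,2): OLD=303641853/2097152 → NEW=255, ERR=-231131907/2097152
(2,3): OLD=1403451925/16777216 → NEW=0, ERR=1403451925/16777216
(2,4): OLD=28390390709/134217728 → NEW=255, ERR=-5835129931/134217728
(2,5): OLD=533665825399/4294967296 → NEW=0, ERR=533665825399/4294967296
(2,6): OLD=14895229486001/68719476736 → NEW=255, ERR=-2628237081679/68719476736
(3,0): OLD=224851485/2097152 → NEW=0, ERR=224851485/2097152
(3,1): OLD=2387298745/16777216 → NEW=255, ERR=-1890891335/16777216
(3,2): OLD=7367335083/134217728 → NEW=0, ERR=7367335083/134217728
(3,3): OLD=92404212629/536870912 → NEW=255, ERR=-44497869931/536870912
(3,4): OLD=9392456988189/68719476736 → NEW=255, ERR=-8131009579491/68719476736
(3,5): OLD=88057264544391/549755813888 → NEW=255, ERR=-52130467997049/549755813888
(3,6): OLD=1445446001068249/8796093022208 → NEW=255, ERR=-797557719594791/8796093022208
(4,0): OLD=20232819123/268435456 → NEW=0, ERR=20232819123/268435456
(4,1): OLD=381171007543/4294967296 → NEW=0, ERR=381171007543/4294967296
(4,2): OLD=9373059709785/68719476736 → NEW=255, ERR=-8150406857895/68719476736
(4,3): OLD=20591060092451/549755813888 → NEW=0, ERR=20591060092451/549755813888
(4,4): OLD=476972977021321/4398046511104 → NEW=0, ERR=476972977021321/4398046511104
(4,5): OLD=24406489757534393/140737488355328 → NEW=255, ERR=-11481569773074247/140737488355328
(4,6): OLD=315356955087554527/2251799813685248 → NEW=255, ERR=-258851997402183713/2251799813685248
(5,0): OLD=6472990296213/68719476736 → NEW=0, ERR=6472990296213/68719476736
(5,1): OLD=76095252707623/549755813888 → NEW=255, ERR=-64092479833817/549755813888
(5,2): OLD=116550462177777/4398046511104 → NEW=0, ERR=116550462177777/4398046511104
(5,3): OLD=6129837613809397/35184372088832 → NEW=255, ERR=-2842177268842763/35184372088832
(5,4): OLD=345863683559380375/2251799813685248 → NEW=255, ERR=-228345268930357865/2251799813685248
(5,5): OLD=1771990781070163271/18014398509481984 → NEW=0, ERR=1771990781070163271/18014398509481984
(5,6): OLD=63126206265371739209/288230376151711744 → NEW=255, ERR=-10372539653314755511/288230376151711744
(6,0): OLD=524039009501885/8796093022208 → NEW=0, ERR=524039009501885/8796093022208
(6,1): OLD=12453619186058625/140737488355328 → NEW=0, ERR=12453619186058625/140737488355328
(6,2): OLD=278237787742123939/2251799813685248 → NEW=0, ERR=278237787742123939/2251799813685248
(6,3): OLD=2548274715237223741/18014398509481984 → NEW=255, ERR=-2045396904680682179/18014398509481984
(6,4): OLD=3423842475539114947/36028797018963968 → NEW=0, ERR=3423842475539114947/36028797018963968
(6,5): OLD=1107863797068130636083/4611686018427387904 → NEW=255, ERR=-68116137630853279437/4611686018427387904
(6,6): OLD=14051982715830126106165/73786976294838206464 → NEW=255, ERR=-4763696239353616542155/73786976294838206464
Row 0: ..#.###
Row 1: .#.#.##
Row 2: ..#.#.#
Row 3: .#.####
Row 4: ..#..##
Row 5: .#.##.#
Row 6: ...#.##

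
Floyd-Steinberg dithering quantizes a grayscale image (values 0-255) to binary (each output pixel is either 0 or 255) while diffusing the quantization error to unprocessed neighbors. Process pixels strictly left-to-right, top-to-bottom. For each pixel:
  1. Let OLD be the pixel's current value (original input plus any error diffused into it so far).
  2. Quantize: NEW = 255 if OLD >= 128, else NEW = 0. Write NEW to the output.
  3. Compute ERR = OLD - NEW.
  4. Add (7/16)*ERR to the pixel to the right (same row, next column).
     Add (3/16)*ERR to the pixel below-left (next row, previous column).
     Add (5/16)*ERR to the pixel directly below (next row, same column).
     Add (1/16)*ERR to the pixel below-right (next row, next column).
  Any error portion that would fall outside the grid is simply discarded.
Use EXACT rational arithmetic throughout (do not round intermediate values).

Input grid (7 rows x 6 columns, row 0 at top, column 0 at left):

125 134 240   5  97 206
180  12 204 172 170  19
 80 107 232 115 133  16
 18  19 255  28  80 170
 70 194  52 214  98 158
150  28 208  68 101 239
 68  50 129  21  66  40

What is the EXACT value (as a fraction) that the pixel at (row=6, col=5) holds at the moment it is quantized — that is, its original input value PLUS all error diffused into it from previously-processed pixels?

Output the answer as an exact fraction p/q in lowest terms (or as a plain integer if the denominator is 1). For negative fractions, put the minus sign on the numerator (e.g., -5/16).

Answer: 463689022504600401673/73786976294838206464

Derivation:
(0,0): OLD=125 → NEW=0, ERR=125
(0,1): OLD=3019/16 → NEW=255, ERR=-1061/16
(0,2): OLD=54013/256 → NEW=255, ERR=-11267/256
(0,3): OLD=-58389/4096 → NEW=0, ERR=-58389/4096
(0,4): OLD=5948269/65536 → NEW=0, ERR=5948269/65536
(0,5): OLD=257644539/1048576 → NEW=255, ERR=-9742341/1048576
(1,0): OLD=52897/256 → NEW=255, ERR=-12383/256
(1,1): OLD=-62105/2048 → NEW=0, ERR=-62105/2048
(1,2): OLD=11151731/65536 → NEW=255, ERR=-5559949/65536
(1,3): OLD=37931191/262144 → NEW=255, ERR=-28915529/262144
(1,4): OLD=2474178821/16777216 → NEW=255, ERR=-1804011259/16777216
(1,5): OLD=-6784435565/268435456 → NEW=0, ERR=-6784435565/268435456
(2,0): OLD=1939805/32768 → NEW=0, ERR=1939805/32768
(2,1): OLD=109568207/1048576 → NEW=0, ERR=109568207/1048576
(2,2): OLD=3835711533/16777216 → NEW=255, ERR=-442478547/16777216
(2,3): OLD=5842188805/134217728 → NEW=0, ERR=5842188805/134217728
(2,4): OLD=458737584527/4294967296 → NEW=0, ERR=458737584527/4294967296
(2,5): OLD=3306092991961/68719476736 → NEW=0, ERR=3306092991961/68719476736
(3,0): OLD=941063309/16777216 → NEW=0, ERR=941063309/16777216
(3,1): OLD=10059458953/134217728 → NEW=0, ERR=10059458953/134217728
(3,2): OLD=315938348971/1073741824 → NEW=255, ERR=42134183851/1073741824
(3,3): OLD=5301590950785/68719476736 → NEW=0, ERR=5301590950785/68719476736
(3,4): OLD=87340276641889/549755813888 → NEW=255, ERR=-52847455899551/549755813888
(3,5): OLD=1316365752976399/8796093022208 → NEW=255, ERR=-926637967686641/8796093022208
(4,0): OLD=218144764579/2147483648 → NEW=0, ERR=218144764579/2147483648
(4,1): OLD=9370820518343/34359738368 → NEW=255, ERR=609087234503/34359738368
(4,2): OLD=100239980596005/1099511627776 → NEW=0, ERR=100239980596005/1099511627776
(4,3): OLD=4616595622605977/17592186044416 → NEW=255, ERR=130588181279897/17592186044416
(4,4): OLD=15840451519956521/281474976710656 → NEW=0, ERR=15840451519956521/281474976710656
(4,5): OLD=647131929513801343/4503599627370496 → NEW=255, ERR=-501285975465675137/4503599627370496
(5,0): OLD=101742214953029/549755813888 → NEW=255, ERR=-38445517588411/549755813888
(5,1): OLD=464207981778837/17592186044416 → NEW=0, ERR=464207981778837/17592186044416
(5,2): OLD=35259533341926967/140737488355328 → NEW=255, ERR=-628526188681673/140737488355328
(5,3): OLD=381075252114488909/4503599627370496 → NEW=0, ERR=381075252114488909/4503599627370496
(5,4): OLD=1217769066529911725/9007199254740992 → NEW=255, ERR=-1079066743429041235/9007199254740992
(5,5): OLD=22384097440108122065/144115188075855872 → NEW=255, ERR=-14365275519235125295/144115188075855872
(6,0): OLD=14381639547515359/281474976710656 → NEW=0, ERR=14381639547515359/281474976710656
(6,1): OLD=339532834606082803/4503599627370496 → NEW=0, ERR=339532834606082803/4503599627370496
(6,2): OLD=3208414570656266171/18014398509481984 → NEW=255, ERR=-1385257049261639749/18014398509481984
(6,3): OLD=-2577308216081254993/288230376151711744 → NEW=0, ERR=-2577308216081254993/288230376151711744
(6,4): OLD=51876603774908757519/4611686018427387904 → NEW=0, ERR=51876603774908757519/4611686018427387904
(6,5): OLD=463689022504600401673/73786976294838206464 → NEW=0, ERR=463689022504600401673/73786976294838206464
Target (6,5): original=40, with diffused error = 463689022504600401673/73786976294838206464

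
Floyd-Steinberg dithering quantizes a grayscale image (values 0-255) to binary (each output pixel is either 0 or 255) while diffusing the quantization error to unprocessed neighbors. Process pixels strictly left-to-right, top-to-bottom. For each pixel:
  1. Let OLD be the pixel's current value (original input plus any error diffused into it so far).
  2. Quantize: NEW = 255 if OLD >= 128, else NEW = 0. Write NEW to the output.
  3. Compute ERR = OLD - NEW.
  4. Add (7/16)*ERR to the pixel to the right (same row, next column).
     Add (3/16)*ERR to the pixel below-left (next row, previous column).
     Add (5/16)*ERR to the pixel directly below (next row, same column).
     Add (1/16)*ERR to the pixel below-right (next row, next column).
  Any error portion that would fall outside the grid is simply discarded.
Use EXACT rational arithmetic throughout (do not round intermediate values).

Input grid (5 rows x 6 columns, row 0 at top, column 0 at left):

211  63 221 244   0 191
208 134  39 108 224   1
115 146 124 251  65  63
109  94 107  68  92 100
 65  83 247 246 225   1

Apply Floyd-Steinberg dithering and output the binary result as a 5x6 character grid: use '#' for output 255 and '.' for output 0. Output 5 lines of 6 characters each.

Answer: #.##.#
#..##.
.###..
#....#
..###.

Derivation:
(0,0): OLD=211 → NEW=255, ERR=-44
(0,1): OLD=175/4 → NEW=0, ERR=175/4
(0,2): OLD=15369/64 → NEW=255, ERR=-951/64
(0,3): OLD=243199/1024 → NEW=255, ERR=-17921/1024
(0,4): OLD=-125447/16384 → NEW=0, ERR=-125447/16384
(0,5): OLD=49191375/262144 → NEW=255, ERR=-17655345/262144
(1,0): OLD=12957/64 → NEW=255, ERR=-3363/64
(1,1): OLD=61003/512 → NEW=0, ERR=61003/512
(1,2): OLD=1407975/16384 → NEW=0, ERR=1407975/16384
(1,3): OLD=9028475/65536 → NEW=255, ERR=-7683205/65536
(1,4): OLD=656804785/4194304 → NEW=255, ERR=-412742735/4194304
(1,5): OLD=-4266632313/67108864 → NEW=0, ERR=-4266632313/67108864
(2,0): OLD=990569/8192 → NEW=0, ERR=990569/8192
(2,1): OLD=65264467/262144 → NEW=255, ERR=-1582253/262144
(2,2): OLD=560691001/4194304 → NEW=255, ERR=-508856519/4194304
(2,3): OLD=4972958513/33554432 → NEW=255, ERR=-3583421647/33554432
(2,4): OLD=-34061602157/1073741824 → NEW=0, ERR=-34061602157/1073741824
(2,5): OLD=396907818293/17179869184 → NEW=0, ERR=396907818293/17179869184
(3,0): OLD=610923417/4194304 → NEW=255, ERR=-458624103/4194304
(3,1): OLD=975943013/33554432 → NEW=0, ERR=975943013/33554432
(3,2): OLD=16484867295/268435456 → NEW=0, ERR=16484867295/268435456
(3,3): OLD=824007849917/17179869184 → NEW=0, ERR=824007849917/17179869184
(3,4): OLD=13843952893661/137438953472 → NEW=0, ERR=13843952893661/137438953472
(3,5): OLD=328326423466451/2199023255552 → NEW=255, ERR=-232424506699309/2199023255552
(4,0): OLD=19479474199/536870912 → NEW=0, ERR=19479474199/536870912
(4,1): OLD=967601650155/8589934592 → NEW=0, ERR=967601650155/8589934592
(4,2): OLD=89688130024145/274877906944 → NEW=255, ERR=19594263753425/274877906944
(4,3): OLD=1384944137470965/4398046511104 → NEW=255, ERR=263442277139445/4398046511104
(4,4): OLD=18708494812319173/70368744177664 → NEW=255, ERR=764465047014853/70368744177664
(4,5): OLD=-23622661954388413/1125899906842624 → NEW=0, ERR=-23622661954388413/1125899906842624
Row 0: #.##.#
Row 1: #..##.
Row 2: .###..
Row 3: #....#
Row 4: ..###.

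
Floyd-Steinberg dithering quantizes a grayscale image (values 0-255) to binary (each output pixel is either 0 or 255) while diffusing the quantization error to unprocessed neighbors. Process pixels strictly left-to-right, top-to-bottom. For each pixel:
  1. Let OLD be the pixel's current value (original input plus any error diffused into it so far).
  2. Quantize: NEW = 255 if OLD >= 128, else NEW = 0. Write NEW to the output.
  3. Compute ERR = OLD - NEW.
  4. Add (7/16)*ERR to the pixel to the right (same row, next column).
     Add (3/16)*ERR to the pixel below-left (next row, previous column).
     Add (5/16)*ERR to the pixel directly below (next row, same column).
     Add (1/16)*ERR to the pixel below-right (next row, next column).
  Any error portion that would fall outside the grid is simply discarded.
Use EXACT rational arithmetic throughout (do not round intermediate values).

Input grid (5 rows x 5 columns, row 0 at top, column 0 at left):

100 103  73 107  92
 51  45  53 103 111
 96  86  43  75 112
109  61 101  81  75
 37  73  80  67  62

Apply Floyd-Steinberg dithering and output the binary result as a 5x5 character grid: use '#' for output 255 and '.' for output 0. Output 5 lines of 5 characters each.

(0,0): OLD=100 → NEW=0, ERR=100
(0,1): OLD=587/4 → NEW=255, ERR=-433/4
(0,2): OLD=1641/64 → NEW=0, ERR=1641/64
(0,3): OLD=121055/1024 → NEW=0, ERR=121055/1024
(0,4): OLD=2354713/16384 → NEW=255, ERR=-1823207/16384
(1,0): OLD=3965/64 → NEW=0, ERR=3965/64
(1,1): OLD=25259/512 → NEW=0, ERR=25259/512
(1,2): OLD=1605575/16384 → NEW=0, ERR=1605575/16384
(1,3): OLD=10718683/65536 → NEW=255, ERR=-5992997/65536
(1,4): OLD=45724337/1048576 → NEW=0, ERR=45724337/1048576
(2,0): OLD=1020809/8192 → NEW=0, ERR=1020809/8192
(2,1): OLD=46708915/262144 → NEW=255, ERR=-20137805/262144
(2,2): OLD=108853081/4194304 → NEW=0, ERR=108853081/4194304
(2,3): OLD=4837096571/67108864 → NEW=0, ERR=4837096571/67108864
(2,4): OLD=162613719197/1073741824 → NEW=255, ERR=-111190445923/1073741824
(3,0): OLD=560095161/4194304 → NEW=255, ERR=-509452359/4194304
(3,1): OLD=-117168379/33554432 → NEW=0, ERR=-117168379/33554432
(3,2): OLD=124871825031/1073741824 → NEW=0, ERR=124871825031/1073741824
(3,3): OLD=293366869471/2147483648 → NEW=255, ERR=-254241460769/2147483648
(3,4): OLD=-159827216741/34359738368 → NEW=0, ERR=-159827216741/34359738368
(4,0): OLD=-865375753/536870912 → NEW=0, ERR=-865375753/536870912
(4,1): OLD=1467463920439/17179869184 → NEW=0, ERR=1467463920439/17179869184
(4,2): OLD=36090440732569/274877906944 → NEW=255, ERR=-34003425538151/274877906944
(4,3): OLD=-77938063409097/4398046511104 → NEW=0, ERR=-77938063409097/4398046511104
(4,4): OLD=3194319764782337/70368744177664 → NEW=0, ERR=3194319764782337/70368744177664
Row 0: .#..#
Row 1: ...#.
Row 2: .#..#
Row 3: #..#.
Row 4: ..#..

Answer: .#..#
...#.
.#..#
#..#.
..#..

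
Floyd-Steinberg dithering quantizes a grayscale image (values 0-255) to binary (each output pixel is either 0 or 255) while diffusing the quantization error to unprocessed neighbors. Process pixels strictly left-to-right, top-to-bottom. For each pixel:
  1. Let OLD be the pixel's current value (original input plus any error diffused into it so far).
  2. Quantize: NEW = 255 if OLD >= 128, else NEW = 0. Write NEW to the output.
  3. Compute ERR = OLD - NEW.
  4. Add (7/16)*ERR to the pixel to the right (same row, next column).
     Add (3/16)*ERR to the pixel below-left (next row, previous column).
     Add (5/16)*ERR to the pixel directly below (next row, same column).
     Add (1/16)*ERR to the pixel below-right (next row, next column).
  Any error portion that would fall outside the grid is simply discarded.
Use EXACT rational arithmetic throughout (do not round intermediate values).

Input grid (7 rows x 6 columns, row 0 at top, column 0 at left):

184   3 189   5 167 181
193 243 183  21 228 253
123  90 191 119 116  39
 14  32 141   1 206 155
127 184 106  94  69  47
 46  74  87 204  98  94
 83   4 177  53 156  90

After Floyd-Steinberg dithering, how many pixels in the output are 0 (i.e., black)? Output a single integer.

(0,0): OLD=184 → NEW=255, ERR=-71
(0,1): OLD=-449/16 → NEW=0, ERR=-449/16
(0,2): OLD=45241/256 → NEW=255, ERR=-20039/256
(0,3): OLD=-119793/4096 → NEW=0, ERR=-119793/4096
(0,4): OLD=10105961/65536 → NEW=255, ERR=-6605719/65536
(0,5): OLD=143552223/1048576 → NEW=255, ERR=-123834657/1048576
(1,0): OLD=42381/256 → NEW=255, ERR=-22899/256
(1,1): OLD=360411/2048 → NEW=255, ERR=-161829/2048
(1,2): OLD=7650039/65536 → NEW=0, ERR=7650039/65536
(1,3): OLD=10259947/262144 → NEW=0, ERR=10259947/262144
(1,4): OLD=3181855265/16777216 → NEW=255, ERR=-1096334815/16777216
(1,5): OLD=48641990039/268435456 → NEW=255, ERR=-19809051241/268435456
(2,0): OLD=2629017/32768 → NEW=0, ERR=2629017/32768
(2,1): OLD=122373411/1048576 → NEW=0, ERR=122373411/1048576
(2,2): OLD=4713328169/16777216 → NEW=255, ERR=435138089/16777216
(2,3): OLD=18471187233/134217728 → NEW=255, ERR=-15754333407/134217728
(2,4): OLD=141027785443/4294967296 → NEW=0, ERR=141027785443/4294967296
(2,5): OLD=1801868278885/68719476736 → NEW=0, ERR=1801868278885/68719476736
(3,0): OLD=1022643977/16777216 → NEW=0, ERR=1022643977/16777216
(3,1): OLD=14094893141/134217728 → NEW=0, ERR=14094893141/134217728
(3,2): OLD=193632883151/1073741824 → NEW=255, ERR=-80171281969/1073741824
(3,3): OLD=-4162291056403/68719476736 → NEW=0, ERR=-4162291056403/68719476736
(3,4): OLD=102992483447373/549755813888 → NEW=255, ERR=-37195249094067/549755813888
(3,5): OLD=1193153962475875/8796093022208 → NEW=255, ERR=-1049849758187165/8796093022208
(4,0): OLD=355920861799/2147483648 → NEW=255, ERR=-191687468441/2147483648
(4,1): OLD=5757841769147/34359738368 → NEW=255, ERR=-3003891514693/34359738368
(4,2): OLD=43568653227457/1099511627776 → NEW=0, ERR=43568653227457/1099511627776
(4,3): OLD=1320395888954405/17592186044416 → NEW=0, ERR=1320395888954405/17592186044416
(4,4): OLD=15348659701103221/281474976710656 → NEW=0, ERR=15348659701103221/281474976710656
(4,5): OLD=132089871548027155/4503599627370496 → NEW=0, ERR=132089871548027155/4503599627370496
(5,0): OLD=942095419489/549755813888 → NEW=0, ERR=942095419489/549755813888
(5,1): OLD=866950436649329/17592186044416 → NEW=0, ERR=866950436649329/17592186044416
(5,2): OLD=18232831749954667/140737488355328 → NEW=255, ERR=-17655227780653973/140737488355328
(5,3): OLD=834392360500316617/4503599627370496 → NEW=255, ERR=-314025544479159863/4503599627370496
(5,4): OLD=853206142833435689/9007199254740992 → NEW=0, ERR=853206142833435689/9007199254740992
(5,5): OLD=21331326504880076413/144115188075855872 → NEW=255, ERR=-15418046454463170947/144115188075855872
(6,0): OLD=26114009644050675/281474976710656 → NEW=0, ERR=26114009644050675/281474976710656
(6,1): OLD=164719487120637559/4503599627370496 → NEW=0, ERR=164719487120637559/4503599627370496
(6,2): OLD=2590564196999455135/18014398509481984 → NEW=255, ERR=-2003107422918450785/18014398509481984
(6,3): OLD=-2166685212894724733/288230376151711744 → NEW=0, ERR=-2166685212894724733/288230376151711744
(6,4): OLD=728163291664313893219/4611686018427387904 → NEW=255, ERR=-447816643034670022301/4611686018427387904
(6,5): OLD=1476065477709360146901/73786976294838206464 → NEW=0, ERR=1476065477709360146901/73786976294838206464
Output grid:
  Row 0: #.#.##  (2 black, running=2)
  Row 1: ##..##  (2 black, running=4)
  Row 2: ..##..  (4 black, running=8)
  Row 3: ..#.##  (3 black, running=11)
  Row 4: ##....  (4 black, running=15)
  Row 5: ..##.#  (3 black, running=18)
  Row 6: ..#.#.  (4 black, running=22)

Answer: 22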